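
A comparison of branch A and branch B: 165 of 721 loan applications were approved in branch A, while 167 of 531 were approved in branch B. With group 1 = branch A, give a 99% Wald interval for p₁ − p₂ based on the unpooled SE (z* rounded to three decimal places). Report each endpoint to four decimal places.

(-0.1514, -0.0199)

p̂₁ = 165/721 = 0.22885, p̂₂ = 167/531 = 0.31450; p̂₁ − p̂₂ = -0.08565.
Unpooled SE = √(p̂₁(1−p̂₁)/n₁ + p̂₂(1−p̂₂)/n₂) = √(0.000244767 + 0.000406008) = 0.025510.
For 99% confidence, z* = 2.576. Margin of error = 0.06571.
Interval: -0.08565 ± 0.06571 → (-0.1514, -0.0199).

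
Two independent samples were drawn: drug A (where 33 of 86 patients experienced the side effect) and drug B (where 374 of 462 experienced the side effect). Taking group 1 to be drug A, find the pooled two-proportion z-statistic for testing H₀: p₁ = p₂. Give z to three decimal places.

z = -8.294

p̂₁ = 33/86 = 0.38372, p̂₂ = 374/462 = 0.80952.
Pooled p̂ = (33+374)/(86+462) = 407/548 = 0.74270.
Pooled SE = √[0.1910964·0.01379241] ≈ 0.051339.
z = (p̂₁ − p̂₂)/SE = (0.38372 − 0.80952)/0.051339 = -0.42580/0.051339 = -8.294.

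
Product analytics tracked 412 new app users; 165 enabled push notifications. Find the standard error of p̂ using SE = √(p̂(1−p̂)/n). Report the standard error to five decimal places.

Sample proportion p̂ = 165/412 = 0.40049.
p̂(1−p̂) = 0.240098.
SE = √(0.240098/412) = √0.000582762 = 0.02414.

SE = 0.02414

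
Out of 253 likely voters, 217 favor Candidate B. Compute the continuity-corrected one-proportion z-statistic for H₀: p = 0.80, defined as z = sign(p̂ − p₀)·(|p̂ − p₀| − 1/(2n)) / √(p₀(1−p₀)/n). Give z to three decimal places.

z = 2.216

With x = 217 successes in n = 253, p̂ = 0.85771. p̂ − p₀ = 0.057708.
Continuity correction 1/(2n) = 1/506 = 0.001976.
Corrected numerator: |0.057708| − 0.001976 = 0.055732.
SE₀ = √(0.80·0.20/253) = 0.025148.
z = (+)0.055732/0.025148 = 2.216.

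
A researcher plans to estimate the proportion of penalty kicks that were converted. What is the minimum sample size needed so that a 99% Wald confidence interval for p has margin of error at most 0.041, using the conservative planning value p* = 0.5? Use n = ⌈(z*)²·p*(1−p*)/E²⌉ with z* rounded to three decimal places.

n = 987

The 99% critical value is z* = 2.576.
p*(1−p*) = 0.50·0.50 = 0.2500.
(z*)²·p*(1−p*)/E² = 6.635776·0.2500/0.001681 = 986.879.
⌈986.879⌉ = 987.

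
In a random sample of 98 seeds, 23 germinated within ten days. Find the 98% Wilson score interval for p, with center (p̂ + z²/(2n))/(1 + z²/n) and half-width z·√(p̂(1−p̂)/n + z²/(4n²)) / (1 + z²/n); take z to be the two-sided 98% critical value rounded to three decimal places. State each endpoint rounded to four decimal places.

Here p̂ = 23/98 = 0.23469 and z = 2.326 (z² = 5.410276).
Denominator 1 + z²/n = 1 + 5.410276/98 = 1.055207.
Adjusted center: (0.23469 + z²/(2n))/1.055207 = 0.24857.
Radicand: p̂(1−p̂)/n + z²/(4n²) = 0.001832782 + 0.000140834 = 0.001973616.
Half-width = 2.326·√0.001973616/1.055207 = 0.09793.
So the interval runs from 0.1506 to 0.3465.

(0.1506, 0.3465)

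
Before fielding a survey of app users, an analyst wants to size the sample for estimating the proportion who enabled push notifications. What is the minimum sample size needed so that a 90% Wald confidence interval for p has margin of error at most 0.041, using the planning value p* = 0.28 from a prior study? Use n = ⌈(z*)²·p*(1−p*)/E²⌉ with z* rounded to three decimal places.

n = 325

For 90% confidence, z* = 1.645.
p*(1−p*) = 0.28·0.72 = 0.2016.
(z*)²·p*(1−p*)/E² = 2.706025·0.2016/0.001681 = 324.530.
Rounding up, n = 325.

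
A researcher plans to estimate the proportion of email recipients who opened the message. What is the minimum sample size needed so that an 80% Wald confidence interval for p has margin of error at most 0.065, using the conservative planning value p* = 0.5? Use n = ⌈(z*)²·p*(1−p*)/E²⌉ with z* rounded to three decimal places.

The 80% critical value is z* = 1.282.
p*(1−p*) = 0.50·0.50 = 0.2500.
Required n before rounding: 1.643524 × 0.2500 / 0.065² = 97.250.
Rounding up, n = 98.

n = 98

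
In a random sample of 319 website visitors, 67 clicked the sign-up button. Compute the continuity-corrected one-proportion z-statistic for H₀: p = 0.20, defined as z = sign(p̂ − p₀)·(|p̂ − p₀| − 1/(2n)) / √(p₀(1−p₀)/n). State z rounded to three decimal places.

z = 0.378

With x = 67 successes in n = 319, p̂ = 0.21003. p̂ − p₀ = 0.010031.
Continuity correction 1/(2n) = 1/638 = 0.001567.
Corrected numerator: |0.010031| − 0.001567 = 0.008464.
Null standard error: √(0.20·0.80/319) = √0.000501567 = 0.022396.
z = (+)0.008464/0.022396 = 0.378.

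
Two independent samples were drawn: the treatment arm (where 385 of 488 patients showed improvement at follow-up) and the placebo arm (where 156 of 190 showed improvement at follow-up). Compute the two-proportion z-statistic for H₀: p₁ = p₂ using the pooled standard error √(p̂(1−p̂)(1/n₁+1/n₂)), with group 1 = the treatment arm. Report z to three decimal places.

z = -0.935

Sample proportions: p̂₁ = 385/488 = 0.78893 and p̂₂ = 156/190 = 0.82105.
Pooled p̂ = (385+156)/(488+190) = 541/678 = 0.79794.
SE = √[p̂(1−p̂)(1/n₁+1/n₂)] = √[0.79794·0.20206·(1/488+1/190)] ≈ 0.034337.
z = (p̂₁ − p̂₂)/SE = (0.78893 − 0.82105)/0.034337 = -0.03212/0.034337 = -0.935.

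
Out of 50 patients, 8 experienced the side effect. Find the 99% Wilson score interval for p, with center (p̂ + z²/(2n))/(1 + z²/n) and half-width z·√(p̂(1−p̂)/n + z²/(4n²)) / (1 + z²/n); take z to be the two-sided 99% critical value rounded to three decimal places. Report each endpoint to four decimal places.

(0.0682, 0.3315)

p̂ = 8/50 = 0.16000; z = 2.576, so z² = 6.635776.
Denominator 1 + z²/n = 1 + 6.635776/50 = 1.132716.
Center = (0.16000 + 0.066358)/1.132716 = 0.19984.
Radicand: p̂(1−p̂)/n + z²/(4n²) = 0.002688000 + 0.000663578 = 0.003351578.
Half-width = z·√(radicand)/denom = 2.576·0.057893/1.132716 = 0.13166.
So the interval runs from 0.0682 to 0.3315.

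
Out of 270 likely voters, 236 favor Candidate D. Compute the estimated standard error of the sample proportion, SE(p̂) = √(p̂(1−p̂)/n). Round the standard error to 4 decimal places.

SE = 0.0202

With x = 236 successes in n = 270, p̂ = 0.87407.
p̂(1−p̂) = 0.87407·0.12593 = 0.110072.
Dividing by n and taking the root: √0.000407674 = 0.0202.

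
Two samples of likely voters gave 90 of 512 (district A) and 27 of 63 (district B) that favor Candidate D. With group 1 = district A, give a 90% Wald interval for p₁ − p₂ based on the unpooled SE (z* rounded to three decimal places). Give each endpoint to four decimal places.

(-0.3590, -0.1466)

p̂₁ = 90/512 = 0.17578, p̂₂ = 27/63 = 0.42857; p̂₁ − p̂₂ = -0.25279.
Unpooled SE = √(p̂₁(1−p̂₁)/n₁ + p̂₂(1−p̂₂)/n₂) = √(0.000282973 + 0.003887269) = 0.064577.
z* = 1.645 at the 90% level. Margin = 1.645·0.064577 = 0.10623.
Interval: -0.25279 ± 0.10623 → (-0.3590, -0.1466).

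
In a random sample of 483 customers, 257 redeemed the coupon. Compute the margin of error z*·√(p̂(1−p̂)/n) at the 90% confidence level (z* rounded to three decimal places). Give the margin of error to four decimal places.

The sample proportion is 257/483 = 0.53209.
SE = √(p̂(1−p̂)/n) = √(0.248970/483) = 0.022704.
For 90% confidence, z* = 1.645.
Margin of error = z*·SE = 1.645 × 0.022704 = 0.0373.

ME = 0.0373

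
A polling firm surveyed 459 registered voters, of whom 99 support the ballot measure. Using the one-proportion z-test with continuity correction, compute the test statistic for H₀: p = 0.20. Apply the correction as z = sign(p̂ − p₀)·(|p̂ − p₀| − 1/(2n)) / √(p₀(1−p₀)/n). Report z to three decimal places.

z = 0.782

Sample proportion p̂ = 99/459 = 0.21569. p̂ − p₀ = 0.015686.
1/(2n) = 0.001089.
Corrected numerator: |0.015686| − 0.001089 = 0.014597.
Under H₀, SE = √(p₀(1−p₀)/n) = √(0.20·0.80/459) = √0.000348584 = 0.018670.
z = +0.014597/0.018670 = 0.782.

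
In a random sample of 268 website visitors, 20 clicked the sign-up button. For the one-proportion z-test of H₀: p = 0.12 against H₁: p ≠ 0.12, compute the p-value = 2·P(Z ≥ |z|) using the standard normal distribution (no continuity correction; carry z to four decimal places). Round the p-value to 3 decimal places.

The sample proportion is 20/268 = 0.07463.
Under H₀, SE = √(p₀(1−p₀)/n) = √(0.12·0.88/268) = √0.000394030 = 0.019850.
z = (p̂ − p₀)/SE = (20/268 − 0.12)/0.019850 ≈ -2.2858.
p-value = 2·P(Z ≥ |z|) with z = -2.2858 → 0.022.

p-value = 0.022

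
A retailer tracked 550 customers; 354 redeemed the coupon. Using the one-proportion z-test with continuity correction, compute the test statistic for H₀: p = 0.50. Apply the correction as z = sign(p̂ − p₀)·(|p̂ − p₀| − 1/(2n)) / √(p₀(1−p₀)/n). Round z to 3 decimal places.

The sample proportion is 354/550 = 0.64364. p̂ − p₀ = 0.143636.
1/(2n) = 0.000909.
Corrected numerator: |0.143636| − 0.000909 = 0.142727.
Null standard error: √(0.50·0.50/550) = √0.000454545 = 0.021320.
z = +0.142727/0.021320 = 6.695.

z = 6.695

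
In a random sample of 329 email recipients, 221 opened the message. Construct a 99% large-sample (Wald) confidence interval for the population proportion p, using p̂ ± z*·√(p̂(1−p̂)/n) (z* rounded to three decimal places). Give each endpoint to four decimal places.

p̂ = 221/329 = 0.67173.
Standard error of p̂: √(0.220508/329) = √0.000670237 = 0.025889.
For 99% confidence, z* = 2.576.
Margin = 2.576·0.025889 = 0.06669.
Interval: 0.67173 ± 0.06669 → (0.6050, 0.7384).

(0.6050, 0.7384)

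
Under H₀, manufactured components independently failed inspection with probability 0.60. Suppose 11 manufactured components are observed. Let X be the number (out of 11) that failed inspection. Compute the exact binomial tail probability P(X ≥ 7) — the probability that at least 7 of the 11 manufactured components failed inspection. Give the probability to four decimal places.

P = 0.5328

X ~ Binomial(n=11, p=0.60).
P(X ≥ 7) = Σ_{j=7}^{11} C(11,j)·0.60^j·0.40^{11−j}.
= 0.236490 + 0.177367 + 0.088684 + 0.026605 + 0.003628 = 0.5328.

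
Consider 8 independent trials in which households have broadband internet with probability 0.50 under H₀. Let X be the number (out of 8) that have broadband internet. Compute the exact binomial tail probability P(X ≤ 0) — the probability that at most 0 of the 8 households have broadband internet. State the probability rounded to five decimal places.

P = 0.00391

X ~ Binomial(n=8, p=0.50).
P(X ≤ 0) = C(8,0)·0.50^0·0.50^8.
= 0.003906 = 0.00391.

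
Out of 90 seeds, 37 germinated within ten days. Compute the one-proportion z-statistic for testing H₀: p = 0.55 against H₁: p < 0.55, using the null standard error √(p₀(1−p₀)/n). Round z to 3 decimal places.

z = -2.649

With x = 37 successes in n = 90, p̂ = 0.41111.
SE₀ = √(0.55·0.45/90) = 0.052440.
Test statistic: z = -0.13889/0.052440 = -2.649.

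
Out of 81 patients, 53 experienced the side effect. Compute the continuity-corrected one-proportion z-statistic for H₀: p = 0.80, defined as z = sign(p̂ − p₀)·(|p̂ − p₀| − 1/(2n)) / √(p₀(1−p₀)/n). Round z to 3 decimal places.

z = -3.139

The sample proportion is 53/81 = 0.65432. p̂ − p₀ = -0.145679.
1/(2n) = 0.006173.
Corrected numerator: |-0.145679| − 0.006173 = 0.139506.
Null standard error: √(0.80·0.20/81) = √0.001975309 = 0.044444.
z = −0.139506/0.044444 = -3.139.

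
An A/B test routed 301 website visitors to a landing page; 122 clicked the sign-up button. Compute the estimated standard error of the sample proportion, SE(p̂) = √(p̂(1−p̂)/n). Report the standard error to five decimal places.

SE = 0.02830

With x = 122 successes in n = 301, p̂ = 0.40532.
p̂(1−p̂) = 0.40532·0.59468 = 0.241036.
Dividing by n and taking the root: √0.000800784 = 0.02830.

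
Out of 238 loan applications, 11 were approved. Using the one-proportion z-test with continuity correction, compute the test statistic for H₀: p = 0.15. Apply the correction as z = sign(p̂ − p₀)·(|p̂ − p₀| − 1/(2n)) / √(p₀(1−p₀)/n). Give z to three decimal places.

With x = 11 successes in n = 238, p̂ = 0.04622. p̂ − p₀ = -0.103782.
Continuity correction 1/(2n) = 1/476 = 0.002101.
Corrected numerator: |-0.103782| − 0.002101 = 0.101681.
SE₀ = √(0.15·0.85/238) = 0.023146.
z = (−)0.101681/0.023146 = -4.393.

z = -4.393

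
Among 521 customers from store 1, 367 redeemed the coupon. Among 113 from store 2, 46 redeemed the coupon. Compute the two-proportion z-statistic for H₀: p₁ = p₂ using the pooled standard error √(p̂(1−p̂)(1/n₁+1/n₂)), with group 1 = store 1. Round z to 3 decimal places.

z = 6.013

p̂₁ = 367/521 = 0.70441, p̂₂ = 46/113 = 0.40708.
Pooled p̂ = (367+46)/(521+113) = 413/634 = 0.65142.
Pooled SE = √[0.2270721·0.01076894] ≈ 0.049450.
z = (p̂₁ − p̂₂)/SE = (0.70441 − 0.40708)/0.049450 = 0.29733/0.049450 = 6.013.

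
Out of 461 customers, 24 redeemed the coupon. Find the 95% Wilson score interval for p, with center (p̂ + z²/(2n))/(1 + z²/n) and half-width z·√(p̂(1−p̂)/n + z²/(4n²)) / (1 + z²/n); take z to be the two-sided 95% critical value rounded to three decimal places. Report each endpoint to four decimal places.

p̂ = 24/461 = 0.05206; z = 1.960, so z² = 3.841600.
1 + z²/n = 1.008333.
Center = (0.05206 + 0.004167)/1.008333 = 0.05576.
Radicand: p̂(1−p̂)/n + z²/(4n²) = 0.000107051 + 0.000004519 = 0.000111570.
Half-width = 1.960·√0.000111570/1.008333 = 0.02053.
Interval: 0.05576 ± 0.02053 → (0.0352, 0.0763).

(0.0352, 0.0763)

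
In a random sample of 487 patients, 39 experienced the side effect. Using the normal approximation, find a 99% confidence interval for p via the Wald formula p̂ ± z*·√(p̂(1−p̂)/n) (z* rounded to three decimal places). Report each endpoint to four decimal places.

(0.0484, 0.1118)

With x = 39 successes in n = 487, p̂ = 0.08008.
SE(p̂) = √(0.08008·0.91992/487) = 0.012299.
For 99% confidence, z* = 2.576.
Margin = 2.576·0.012299 = 0.03168.
Interval: 0.08008 ± 0.03168 → (0.0484, 0.1118).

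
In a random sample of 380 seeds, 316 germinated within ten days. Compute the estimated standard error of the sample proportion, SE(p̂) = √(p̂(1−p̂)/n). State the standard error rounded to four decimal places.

SE = 0.0192

With x = 316 successes in n = 380, p̂ = 0.83158.
p̂(1−p̂) = 0.140055.
SE = √(0.140055/380) = 0.0192.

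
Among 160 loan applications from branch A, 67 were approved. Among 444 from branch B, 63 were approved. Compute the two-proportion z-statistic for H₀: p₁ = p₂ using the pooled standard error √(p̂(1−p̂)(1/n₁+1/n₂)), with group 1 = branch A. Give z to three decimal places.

z = 7.306

p̂₁ = 67/160 = 0.41875, p̂₂ = 63/444 = 0.14189.
Pooled p̂ = (67+63)/(160+444) = 130/604 = 0.21523.
SE = √[p̂(1−p̂)(1/n₁+1/n₂)] = √[0.21523·0.78477·(1/160+1/444)] ≈ 0.037896.
z = 0.27686/0.037896 = 7.306.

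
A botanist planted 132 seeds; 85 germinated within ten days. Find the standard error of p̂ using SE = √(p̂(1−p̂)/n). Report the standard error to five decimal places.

SE = 0.04168

The sample proportion is 85/132 = 0.64394.
p̂(1−p̂) = 0.229281.
SE = √(0.229281/132) = √0.001736977 = 0.04168.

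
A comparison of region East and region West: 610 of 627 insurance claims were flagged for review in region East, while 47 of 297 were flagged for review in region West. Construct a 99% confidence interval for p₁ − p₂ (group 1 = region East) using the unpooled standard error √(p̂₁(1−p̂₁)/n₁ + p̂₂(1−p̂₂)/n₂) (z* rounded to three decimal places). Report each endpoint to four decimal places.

p̂₁ = 0.97289, p̂₂ = 0.15825, so the observed difference is 0.81464.
Unpooled SE = √(p̂₁(1−p̂₁)/n₁ + p̂₂(1−p̂₂)/n₂) = √(0.000042070 + 0.000448506) = 0.022149.
The 99% critical value is z* = 2.576. Margin of error = 0.05706.
So the interval runs from 0.7576 to 0.8717.

(0.7576, 0.8717)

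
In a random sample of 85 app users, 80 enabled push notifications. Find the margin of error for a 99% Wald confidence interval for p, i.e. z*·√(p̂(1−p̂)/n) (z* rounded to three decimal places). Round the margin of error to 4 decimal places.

ME = 0.0657

Sample proportion p̂ = 80/85 = 0.94118.
SE(p̂) = √(0.94118·0.05882/85) = 0.025521.
z* = 2.576 at the 99% level.
So ME = 0.0657.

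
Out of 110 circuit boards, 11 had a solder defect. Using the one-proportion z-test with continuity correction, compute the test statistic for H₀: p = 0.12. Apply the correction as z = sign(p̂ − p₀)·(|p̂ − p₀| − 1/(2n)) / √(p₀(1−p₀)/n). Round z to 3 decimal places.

p̂ = 11/110 = 0.10000. p̂ − p₀ = -0.020000.
1/(2n) = 0.004545.
Corrected numerator: |-0.020000| − 0.004545 = 0.015455.
Under H₀, SE = √(p₀(1−p₀)/n) = √(0.12·0.88/110) = √0.000960000 = 0.030984.
z = (−)0.015455/0.030984 = -0.499.

z = -0.499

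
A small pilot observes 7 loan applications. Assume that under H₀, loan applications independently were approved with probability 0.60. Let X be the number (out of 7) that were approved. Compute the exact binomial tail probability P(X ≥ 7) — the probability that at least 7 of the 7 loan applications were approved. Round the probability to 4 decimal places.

P = 0.0280

X ~ Binomial(n=7, p=0.60).
P(X ≥ 7) = C(7,7)·0.60^7·0.40^0.
= 0.027994 = 0.0280.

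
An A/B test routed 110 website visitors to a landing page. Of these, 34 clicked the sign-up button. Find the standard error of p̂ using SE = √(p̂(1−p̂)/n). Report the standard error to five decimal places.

Sample proportion p̂ = 34/110 = 0.30909.
p̂(1−p̂) = 0.213553.
SE = √(0.213553/110) = √0.001941391 = 0.04406.

SE = 0.04406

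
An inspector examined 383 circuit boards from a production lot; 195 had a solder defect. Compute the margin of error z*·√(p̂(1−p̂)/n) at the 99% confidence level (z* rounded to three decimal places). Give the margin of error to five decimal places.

The sample proportion is 195/383 = 0.50914.
SE = √(p̂(1−p̂)/n) = √(0.249916/383) = 0.025545.
z* = 2.576 at the 99% level.
ME = 2.576·0.025545 = 0.06580.

ME = 0.06580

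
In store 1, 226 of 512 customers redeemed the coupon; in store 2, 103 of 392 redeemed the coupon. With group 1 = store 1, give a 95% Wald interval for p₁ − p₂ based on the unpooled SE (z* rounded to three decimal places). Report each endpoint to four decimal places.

(0.1174, 0.2399)

p̂₁ = 226/512 = 0.44141, p̂₂ = 103/392 = 0.26276; p̂₁ − p̂₂ = 0.17865.
Unpooled SE = √(p̂₁(1−p̂₁)/n₁ + p̂₂(1−p̂₂)/n₂) = √(0.000481576 + 0.000494171) = 0.031237.
z* = 1.960 at the 95% level. Margin = 1.960·0.031237 = 0.06122.
Interval: 0.17865 ± 0.06122 → (0.1174, 0.2399).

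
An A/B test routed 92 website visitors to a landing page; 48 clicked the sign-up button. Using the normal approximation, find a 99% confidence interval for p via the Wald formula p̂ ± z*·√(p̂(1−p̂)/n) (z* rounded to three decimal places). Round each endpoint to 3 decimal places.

(0.388, 0.656)

The sample proportion is 48/92 = 0.52174.
SE(p̂) = √(0.52174·0.47826/92) = 0.052079.
The 99% critical value is z* = 2.576.
Margin = 2.576·0.052079 = 0.13416.
CI: 0.52174 ± 0.13416 = (0.388, 0.656).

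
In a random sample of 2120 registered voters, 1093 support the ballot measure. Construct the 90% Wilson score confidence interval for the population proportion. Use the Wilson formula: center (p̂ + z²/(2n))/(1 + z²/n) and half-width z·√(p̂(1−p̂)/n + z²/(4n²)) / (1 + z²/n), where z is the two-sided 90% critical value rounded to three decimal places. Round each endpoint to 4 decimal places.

(0.4977, 0.5334)

p̂ = 1093/2120 = 0.51557; z = 1.645, so z² = 2.706025.
1 + z²/n = 1.001276.
Center = (0.51557 + 0.000638)/1.001276 = 0.51555.
Radicand: p̂(1−p̂)/n + z²/(4n²) = 0.000117810 + 0.000000151 = 0.000117961.
Half-width = 1.645·√0.000117961/1.001276 = 0.01784.
So the interval runs from 0.4977 to 0.5334.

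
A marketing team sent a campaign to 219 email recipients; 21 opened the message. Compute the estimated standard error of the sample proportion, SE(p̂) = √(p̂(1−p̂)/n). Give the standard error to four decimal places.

SE = 0.0199

With x = 21 successes in n = 219, p̂ = 0.09589.
p̂(1−p̂) = 0.09589·0.90411 = 0.086695.
SE = √(0.086695/219) = √0.000395868 = 0.0199.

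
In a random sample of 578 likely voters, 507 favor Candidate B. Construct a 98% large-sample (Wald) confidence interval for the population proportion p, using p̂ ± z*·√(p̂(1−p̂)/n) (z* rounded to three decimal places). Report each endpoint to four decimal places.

(0.8454, 0.9089)

Sample proportion p̂ = 507/578 = 0.87716.
SE(p̂) = √(0.87716·0.12284/578) = 0.013653.
The 98% critical value is z* = 2.326.
Margin of error: 2.326 × 0.013653 = 0.03176.
So the interval runs from 0.8454 to 0.9089.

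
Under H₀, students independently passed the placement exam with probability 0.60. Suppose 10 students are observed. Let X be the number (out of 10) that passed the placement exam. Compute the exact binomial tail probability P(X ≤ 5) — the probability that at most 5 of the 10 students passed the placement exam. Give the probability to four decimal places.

P = 0.3669

X ~ Binomial(n=10, p=0.60).
P(X ≤ 5) = Σ_{j=0}^{5} C(10,j)·0.60^j·0.40^{10−j}.
= 0.000105 + 0.001573 + 0.010617 + 0.042467 + 0.111477 + 0.200658 = 0.3669.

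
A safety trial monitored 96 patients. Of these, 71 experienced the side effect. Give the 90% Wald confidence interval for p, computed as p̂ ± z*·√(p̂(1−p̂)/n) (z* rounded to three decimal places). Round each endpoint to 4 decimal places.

(0.6659, 0.8133)

p̂ = 71/96 = 0.73958.
SE = √(p̂(1−p̂)/n) = √(0.192600/96) = 0.044791.
The 90% critical value is z* = 1.645.
Margin of error: 1.645 × 0.044791 = 0.07368.
So the interval runs from 0.6659 to 0.8133.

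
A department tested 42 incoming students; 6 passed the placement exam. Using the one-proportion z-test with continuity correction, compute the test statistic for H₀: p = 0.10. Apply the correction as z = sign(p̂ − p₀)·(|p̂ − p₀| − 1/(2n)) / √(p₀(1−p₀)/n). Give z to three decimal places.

z = 0.669

The sample proportion is 6/42 = 0.14286. p̂ − p₀ = 0.042857.
1/(2n) = 0.011905.
Corrected numerator: |0.042857| − 0.011905 = 0.030952.
SE₀ = √(0.10·0.90/42) = 0.046291.
z = +0.030952/0.046291 = 0.669.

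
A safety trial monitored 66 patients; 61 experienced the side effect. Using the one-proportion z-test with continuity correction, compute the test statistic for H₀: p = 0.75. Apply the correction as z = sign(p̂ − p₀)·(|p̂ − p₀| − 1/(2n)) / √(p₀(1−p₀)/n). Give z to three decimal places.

z = 3.127

With x = 61 successes in n = 66, p̂ = 0.92424. p̂ − p₀ = 0.174242.
Continuity correction 1/(2n) = 1/132 = 0.007576.
Corrected numerator: |0.174242| − 0.007576 = 0.166666.
Null standard error: √(0.75·0.25/66) = √0.002840909 = 0.053300.
z = (+)0.166666/0.053300 = 3.127.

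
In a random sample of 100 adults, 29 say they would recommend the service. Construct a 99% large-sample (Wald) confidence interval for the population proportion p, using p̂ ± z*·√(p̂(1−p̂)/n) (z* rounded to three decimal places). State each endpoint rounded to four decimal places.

(0.1731, 0.4069)

Sample proportion p̂ = 29/100 = 0.29000.
Standard error of p̂: √(0.205900/100) = √0.002059000 = 0.045376.
The 99% critical value is z* = 2.576.
Margin of error: 2.576 × 0.045376 = 0.11689.
CI: 0.29000 ± 0.11689 = (0.1731, 0.4069).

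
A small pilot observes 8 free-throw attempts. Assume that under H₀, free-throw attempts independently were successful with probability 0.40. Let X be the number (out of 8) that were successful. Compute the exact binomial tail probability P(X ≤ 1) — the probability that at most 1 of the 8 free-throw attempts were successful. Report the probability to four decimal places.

P = 0.1064

X ~ Binomial(n=8, p=0.40).
P(X ≤ 1) = C(8,0)·0.40^0·0.60^8 + C(8,1)·0.40^1·0.60^7.
= 0.016796 + 0.089580 = 0.1064.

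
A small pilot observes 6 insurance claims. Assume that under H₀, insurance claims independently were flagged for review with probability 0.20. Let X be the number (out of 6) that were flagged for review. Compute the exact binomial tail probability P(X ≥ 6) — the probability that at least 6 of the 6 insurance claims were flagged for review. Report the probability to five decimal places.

X ~ Binomial(n=6, p=0.20).
P(X ≥ 6) = C(6,6)·0.20^6·0.80^0.
= 0.000064 = 0.00006.

P = 0.00006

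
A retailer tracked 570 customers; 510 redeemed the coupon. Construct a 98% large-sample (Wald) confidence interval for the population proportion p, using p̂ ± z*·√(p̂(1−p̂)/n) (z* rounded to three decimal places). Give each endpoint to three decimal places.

The sample proportion is 510/570 = 0.89474.
SE(p̂) = √(0.89474·0.10526/570) = 0.012854.
For 98% confidence, z* = 2.326.
Margin = 2.326·0.012854 = 0.02990.
CI: 0.89474 ± 0.02990 = (0.865, 0.925).

(0.865, 0.925)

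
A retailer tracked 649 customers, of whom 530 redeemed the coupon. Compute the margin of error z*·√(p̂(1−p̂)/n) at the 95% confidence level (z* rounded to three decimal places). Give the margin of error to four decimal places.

ME = 0.0298

p̂ = 530/649 = 0.81664.
SE = √(p̂(1−p̂)/n) = √(0.149738/649) = 0.015190.
For 95% confidence, z* = 1.960.
So ME = 0.0298.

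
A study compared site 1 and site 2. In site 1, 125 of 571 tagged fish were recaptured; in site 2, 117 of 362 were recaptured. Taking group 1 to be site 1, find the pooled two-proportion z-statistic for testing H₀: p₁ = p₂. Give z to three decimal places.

Sample proportions: p̂₁ = 125/571 = 0.21891 and p̂₂ = 117/362 = 0.32320.
Pooled p̂ = (125+117)/(571+362) = 242/933 = 0.25938.
SE = √[p̂(1−p̂)(1/n₁+1/n₂)] = √[0.25938·0.74062·(1/571+1/362)] ≈ 0.029446.
z = -0.10429/0.029446 = -3.542.

z = -3.542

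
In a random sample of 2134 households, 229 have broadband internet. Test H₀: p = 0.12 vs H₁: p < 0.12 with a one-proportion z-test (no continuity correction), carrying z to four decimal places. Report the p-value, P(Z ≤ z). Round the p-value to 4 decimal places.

The sample proportion is 229/2134 = 0.10731.
Null standard error: √(0.12·0.88/2134) = √0.000049485 = 0.007035.
Test statistic (full precision, shown to 4 dp): z = (229/2134 − 0.12)/SE₀ ≈ -1.8039.
p-value = P(Z ≤ z) with z = -1.8039 → 0.0356.

p-value = 0.0356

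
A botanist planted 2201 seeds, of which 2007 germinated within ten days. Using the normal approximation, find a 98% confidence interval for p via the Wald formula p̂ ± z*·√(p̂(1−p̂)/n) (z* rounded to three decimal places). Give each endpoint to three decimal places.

(0.898, 0.926)

The sample proportion is 2007/2201 = 0.91186.
SE = √(p̂(1−p̂)/n) = √(0.080373/2201) = 0.006043.
For 98% confidence, z* = 2.326.
Margin of error: 2.326 × 0.006043 = 0.01406.
CI: 0.91186 ± 0.01406 = (0.898, 0.926).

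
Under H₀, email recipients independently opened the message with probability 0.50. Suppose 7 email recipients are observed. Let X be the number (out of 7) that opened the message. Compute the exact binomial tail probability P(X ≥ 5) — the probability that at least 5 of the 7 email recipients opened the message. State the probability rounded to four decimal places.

X ~ Binomial(n=7, p=0.50).
P(X ≥ 5) = C(7,5)·0.50^5·0.50^2 + C(7,6)·0.50^6·0.50^1 + C(7,7)·0.50^7·0.50^0.
= 0.164062 + 0.054688 + 0.007812 = 0.2266.

P = 0.2266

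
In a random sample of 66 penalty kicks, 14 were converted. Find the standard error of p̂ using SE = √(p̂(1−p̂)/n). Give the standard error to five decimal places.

p̂ = 14/66 = 0.21212.
p̂(1−p̂) = 0.167125.
Dividing by n and taking the root: √0.002532197 = 0.05032.

SE = 0.05032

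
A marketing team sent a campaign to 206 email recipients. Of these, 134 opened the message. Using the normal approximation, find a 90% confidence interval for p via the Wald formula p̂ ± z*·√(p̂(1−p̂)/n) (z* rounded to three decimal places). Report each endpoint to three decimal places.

Sample proportion p̂ = 134/206 = 0.65049.
SE = √(p̂(1−p̂)/n) = √(0.227354/206) = 0.033221.
For 90% confidence, z* = 1.645.
Margin = 1.645·0.033221 = 0.05465.
So the interval runs from 0.596 to 0.705.

(0.596, 0.705)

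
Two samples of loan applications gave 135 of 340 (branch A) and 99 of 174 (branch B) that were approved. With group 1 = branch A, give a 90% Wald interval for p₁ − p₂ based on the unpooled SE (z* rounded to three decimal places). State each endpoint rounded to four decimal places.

(-0.2475, -0.0963)

p̂₁ = 135/340 = 0.39706, p̂₂ = 99/174 = 0.56897; p̂₁ − p̂₂ = -0.17191.
Unpooled SE = √(p̂₁(1−p̂₁)/n₁ + p̂₂(1−p̂₂)/n₂) = √(0.000704127 + 0.001409447) = 0.045974.
The 90% critical value is z* = 1.645. Margin = 1.645·0.045974 = 0.07563.
So the interval runs from -0.2475 to -0.0963.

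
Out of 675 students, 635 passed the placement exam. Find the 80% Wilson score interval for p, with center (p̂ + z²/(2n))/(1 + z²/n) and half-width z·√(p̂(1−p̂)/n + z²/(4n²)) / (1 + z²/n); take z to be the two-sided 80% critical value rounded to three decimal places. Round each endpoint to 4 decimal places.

(0.9280, 0.9514)

p̂ = 635/675 = 0.94074; z = 1.282, so z² = 1.643524.
Denominator 1 + z²/n = 1 + 1.643524/675 = 1.002435.
Adjusted center: (0.94074 + z²/(2n))/1.002435 = 0.93967.
Radicand: p̂(1−p̂)/n + z²/(4n²) = 0.000082589 + 0.000000902 = 0.000083491.
Half-width = z·√(radicand)/denom = 1.282·0.009137/1.002435 = 0.01169.
So the interval runs from 0.9280 to 0.9514.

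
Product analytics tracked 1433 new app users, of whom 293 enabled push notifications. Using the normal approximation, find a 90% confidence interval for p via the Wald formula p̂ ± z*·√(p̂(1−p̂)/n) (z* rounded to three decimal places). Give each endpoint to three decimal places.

(0.187, 0.222)

With x = 293 successes in n = 1433, p̂ = 0.20447.
SE(p̂) = √(0.20447·0.79553/1433) = 0.010654.
The 90% critical value is z* = 1.645.
Margin of error: 1.645 × 0.010654 = 0.01753.
So the interval runs from 0.187 to 0.222.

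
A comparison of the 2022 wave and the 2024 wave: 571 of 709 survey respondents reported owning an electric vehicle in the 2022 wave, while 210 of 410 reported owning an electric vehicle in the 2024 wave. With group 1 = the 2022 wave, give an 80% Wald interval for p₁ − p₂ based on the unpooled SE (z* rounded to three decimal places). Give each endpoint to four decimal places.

p̂₁ = 571/709 = 0.80536, p̂₂ = 210/410 = 0.51220; p̂₁ − p̂₂ = 0.29316.
Unpooled SE = √(p̂₁(1−p̂₁)/n₁ + p̂₂(1−p̂₂)/n₂) = √(0.000221094 + 0.000609393) = 0.028818.
The 80% critical value is z* = 1.282. Margin = 1.282·0.028818 = 0.03694.
Interval: 0.29316 ± 0.03694 → (0.2562, 0.3301).

(0.2562, 0.3301)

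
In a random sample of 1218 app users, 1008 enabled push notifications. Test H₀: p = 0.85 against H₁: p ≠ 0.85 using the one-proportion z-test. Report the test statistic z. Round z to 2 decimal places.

z = -2.19

With x = 1008 successes in n = 1218, p̂ = 0.82759.
SE₀ = √(0.85·0.15/1218) = 0.010231.
z = (0.82759 − 0.85)/0.010231 = -0.02241/0.010231 = -2.19.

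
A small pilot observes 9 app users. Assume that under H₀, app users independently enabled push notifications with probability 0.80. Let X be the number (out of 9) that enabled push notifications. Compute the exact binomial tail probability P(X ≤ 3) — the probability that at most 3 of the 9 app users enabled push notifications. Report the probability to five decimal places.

X is binomial with n = 9 and p = 0.80.
P(X ≤ 3) = C(9,0)·0.80^0·0.20^9 + C(9,1)·0.80^1·0.20^8 + C(9,2)·0.80^2·0.20^7 + C(9,3)·0.80^3·0.20^6.
= 0.000001 + 0.000018 + 0.000295 + 0.002753 = 0.00307.

P = 0.00307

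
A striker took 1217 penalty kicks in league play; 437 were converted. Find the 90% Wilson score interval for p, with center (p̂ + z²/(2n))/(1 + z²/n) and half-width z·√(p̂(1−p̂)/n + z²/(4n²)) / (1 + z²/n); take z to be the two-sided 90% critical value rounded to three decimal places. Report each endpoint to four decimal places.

p̂ = 437/1217 = 0.35908; z = 1.645, so z² = 2.706025.
1 + z²/n = 1.002224.
Adjusted center: (0.35908 + z²/(2n))/1.002224 = 0.35939.
Radicand: p̂(1−p̂)/n + z²/(4n²) = 0.000189106 + 0.000000457 = 0.000189563.
Half-width = 1.645·√0.000189563/1.002224 = 0.02260.
CI: 0.35939 ± 0.02260 = (0.3368, 0.3820).

(0.3368, 0.3820)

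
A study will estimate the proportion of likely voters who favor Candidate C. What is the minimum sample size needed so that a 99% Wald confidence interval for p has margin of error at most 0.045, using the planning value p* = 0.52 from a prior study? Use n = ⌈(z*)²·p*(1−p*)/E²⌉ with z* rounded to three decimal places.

n = 818

z* = 2.576 at the 99% level.
p*(1−p*) = 0.2496.
(z*)²·p*(1−p*)/E² = 6.635776·0.2496/0.002025 = 817.921.
⌈817.921⌉ = 818.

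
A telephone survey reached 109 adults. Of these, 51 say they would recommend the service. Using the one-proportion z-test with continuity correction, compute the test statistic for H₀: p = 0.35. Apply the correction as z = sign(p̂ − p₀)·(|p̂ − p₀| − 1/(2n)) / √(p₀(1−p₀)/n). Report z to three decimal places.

p̂ = 51/109 = 0.46789. p̂ − p₀ = 0.117890.
1/(2n) = 0.004587.
Corrected numerator: |0.117890| − 0.004587 = 0.113303.
Null standard error: √(0.35·0.65/109) = √0.002087156 = 0.045685.
z = +0.113303/0.045685 = 2.480.

z = 2.480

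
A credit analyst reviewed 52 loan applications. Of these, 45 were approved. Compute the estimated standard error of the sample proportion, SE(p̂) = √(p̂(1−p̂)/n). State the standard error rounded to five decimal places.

SE = 0.04733

p̂ = 45/52 = 0.86538.
p̂(1−p̂) = 0.86538·0.13462 = 0.116497.
SE = √(0.116497/52) = √0.002240327 = 0.04733.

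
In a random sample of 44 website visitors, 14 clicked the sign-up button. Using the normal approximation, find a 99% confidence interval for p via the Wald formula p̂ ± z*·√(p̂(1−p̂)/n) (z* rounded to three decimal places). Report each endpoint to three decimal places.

The sample proportion is 14/44 = 0.31818.
Standard error of p̂: √(0.216942/44) = √0.004930503 = 0.070218.
For 99% confidence, z* = 2.576.
Margin of error: 2.576 × 0.070218 = 0.18088.
Interval: 0.31818 ± 0.18088 → (0.137, 0.499).

(0.137, 0.499)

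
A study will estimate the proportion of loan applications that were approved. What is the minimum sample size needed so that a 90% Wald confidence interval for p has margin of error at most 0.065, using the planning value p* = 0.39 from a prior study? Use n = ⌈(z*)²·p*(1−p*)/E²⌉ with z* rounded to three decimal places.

For 90% confidence, z* = 1.645.
p*(1−p*) = 0.2379.
Required n before rounding: 2.706025 × 0.2379 / 0.065² = 152.370.
Rounding up, n = 153.

n = 153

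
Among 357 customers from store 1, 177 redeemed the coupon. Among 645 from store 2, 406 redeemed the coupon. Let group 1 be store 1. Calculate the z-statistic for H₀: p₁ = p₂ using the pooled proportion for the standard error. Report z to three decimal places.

z = -4.108

Sample proportions: p̂₁ = 177/357 = 0.49580 and p̂₂ = 406/645 = 0.62946.
Pooled p̂ = (177+406)/(357+645) = 583/1002 = 0.58184.
Pooled SE = √[0.2433028·0.00435151] ≈ 0.032538.
z = (p̂₁ − p̂₂)/SE = (0.49580 − 0.62946)/0.032538 = -0.13366/0.032538 = -4.108.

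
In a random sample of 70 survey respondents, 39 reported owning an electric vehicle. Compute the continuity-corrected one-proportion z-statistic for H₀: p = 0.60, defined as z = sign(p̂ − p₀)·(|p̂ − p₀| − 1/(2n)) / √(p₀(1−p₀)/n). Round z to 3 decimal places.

z = -0.610

Sample proportion p̂ = 39/70 = 0.55714. p̂ − p₀ = -0.042857.
Continuity correction 1/(2n) = 1/140 = 0.007143.
Corrected numerator: |-0.042857| − 0.007143 = 0.035714.
Under H₀, SE = √(p₀(1−p₀)/n) = √(0.60·0.40/70) = √0.003428571 = 0.058554.
z = −0.035714/0.058554 = -0.610.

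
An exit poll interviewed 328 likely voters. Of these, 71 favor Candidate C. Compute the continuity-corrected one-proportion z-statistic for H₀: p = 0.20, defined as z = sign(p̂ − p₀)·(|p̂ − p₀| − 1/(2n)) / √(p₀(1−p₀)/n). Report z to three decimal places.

The sample proportion is 71/328 = 0.21646. p̂ − p₀ = 0.016463.
Continuity correction 1/(2n) = 1/656 = 0.001524.
Corrected numerator: |0.016463| − 0.001524 = 0.014939.
Null standard error: √(0.20·0.80/328) = √0.000487805 = 0.022086.
z = +0.014939/0.022086 = 0.676.

z = 0.676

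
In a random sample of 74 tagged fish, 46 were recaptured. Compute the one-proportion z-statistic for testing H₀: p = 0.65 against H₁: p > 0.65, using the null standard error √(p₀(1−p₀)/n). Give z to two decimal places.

z = -0.51

The sample proportion is 46/74 = 0.62162.
Under H₀, SE = √(p₀(1−p₀)/n) = √(0.65·0.35/74) = √0.003074324 = 0.055447.
z = (0.62162 − 0.65)/0.055447 = -0.02838/0.055447 = -0.51.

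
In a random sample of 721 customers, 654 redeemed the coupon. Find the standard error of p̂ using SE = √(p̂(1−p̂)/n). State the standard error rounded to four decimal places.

SE = 0.0108

With x = 654 successes in n = 721, p̂ = 0.90707.
p̂(1−p̂) = 0.084294.
SE = √(0.084294/721) = 0.0108.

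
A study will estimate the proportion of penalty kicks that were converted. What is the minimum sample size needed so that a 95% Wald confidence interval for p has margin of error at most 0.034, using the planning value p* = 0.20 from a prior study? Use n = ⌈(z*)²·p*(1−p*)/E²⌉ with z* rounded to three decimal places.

The 95% critical value is z* = 1.960.
p*(1−p*) = 0.1600.
(z*)²·p*(1−p*)/E² = 3.841600·0.1600/0.001156 = 531.709.
Rounding up, n = 532.

n = 532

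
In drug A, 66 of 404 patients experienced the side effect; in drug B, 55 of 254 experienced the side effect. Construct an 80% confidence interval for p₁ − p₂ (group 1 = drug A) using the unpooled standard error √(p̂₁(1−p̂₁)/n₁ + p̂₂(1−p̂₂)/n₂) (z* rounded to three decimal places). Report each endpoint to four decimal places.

(-0.0938, -0.0125)

p̂₁ = 66/404 = 0.16337, p̂₂ = 55/254 = 0.21654; p̂₁ − p̂₂ = -0.05317.
SE = √(0.000338311 + 0.000667905) = √0.001006216 = 0.031721.
The 80% critical value is z* = 1.282. Margin of error = 0.04067.
Interval: -0.05317 ± 0.04067 → (-0.0938, -0.0125).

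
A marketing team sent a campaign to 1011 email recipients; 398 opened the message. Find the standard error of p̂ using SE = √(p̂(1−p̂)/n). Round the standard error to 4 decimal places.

SE = 0.0154

Sample proportion p̂ = 398/1011 = 0.39367.
p̂(1−p̂) = 0.238694.
SE = √(0.238694/1011) = 0.0154.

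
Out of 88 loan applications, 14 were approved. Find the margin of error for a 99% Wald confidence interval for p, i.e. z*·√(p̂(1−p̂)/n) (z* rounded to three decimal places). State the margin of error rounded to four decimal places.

The sample proportion is 14/88 = 0.15909.
SE = √(p̂(1−p̂)/n) = √(0.133781/88) = 0.038990.
The 99% critical value is z* = 2.576.
ME = 2.576·0.038990 = 0.1004.

ME = 0.1004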